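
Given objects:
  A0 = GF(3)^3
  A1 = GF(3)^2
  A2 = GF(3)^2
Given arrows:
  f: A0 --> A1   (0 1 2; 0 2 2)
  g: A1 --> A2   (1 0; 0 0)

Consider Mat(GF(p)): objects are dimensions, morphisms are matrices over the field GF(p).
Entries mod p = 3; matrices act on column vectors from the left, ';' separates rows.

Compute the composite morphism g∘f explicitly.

Answer: (0 1 2; 0 0 0)

Derivation:
  e0=⟨1,0,0⟩ f-->⟨0,0⟩ g-->⟨0,0⟩
  e1=⟨0,1,0⟩ f-->⟨1,2⟩ g-->⟨1,0⟩
  e2=⟨0,0,1⟩ f-->⟨2,2⟩ g-->⟨2,0⟩
⟦path⟧: (0 1 2; 0 0 0)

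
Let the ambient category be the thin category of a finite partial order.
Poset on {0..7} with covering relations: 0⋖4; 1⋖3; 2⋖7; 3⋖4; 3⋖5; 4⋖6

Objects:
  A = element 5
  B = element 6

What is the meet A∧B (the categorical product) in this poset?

Answer: A∧B = 3

Work:
Lower bounds of A=5 and B=6: {1,3}
  1 <= 3
  3 <= 3
glb = 3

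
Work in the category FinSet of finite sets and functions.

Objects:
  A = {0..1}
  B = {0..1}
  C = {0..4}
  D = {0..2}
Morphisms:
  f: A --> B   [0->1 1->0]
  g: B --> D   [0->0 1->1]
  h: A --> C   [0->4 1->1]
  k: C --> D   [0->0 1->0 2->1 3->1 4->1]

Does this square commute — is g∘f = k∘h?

Answer: COMMUTES

Derivation:
1) trace f;g:
  0 f-->1 g-->1
  1 f-->0 g-->0
  result₁ = [0->1 1->0]
2) trace h;k:
  0 h-->4 k-->1
  1 h-->1 k-->0
  result₂ = [0->1 1->0]
Equal? YES — commutes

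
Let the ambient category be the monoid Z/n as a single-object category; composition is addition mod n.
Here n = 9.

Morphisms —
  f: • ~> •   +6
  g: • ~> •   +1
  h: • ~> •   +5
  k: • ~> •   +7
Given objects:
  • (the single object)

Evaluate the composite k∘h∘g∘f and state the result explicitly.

Answer: +1

Trace:
  0 +6≡6 +1≡7 +5≡3 +7≡1  (mod 9)
result: +1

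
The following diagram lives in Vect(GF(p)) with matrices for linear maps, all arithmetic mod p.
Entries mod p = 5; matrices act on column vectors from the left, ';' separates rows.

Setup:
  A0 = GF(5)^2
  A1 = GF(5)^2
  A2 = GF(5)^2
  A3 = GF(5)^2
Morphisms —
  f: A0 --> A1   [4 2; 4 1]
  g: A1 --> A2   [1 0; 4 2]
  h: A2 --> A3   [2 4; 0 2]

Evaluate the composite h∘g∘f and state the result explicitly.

Answer: [4 4; 3 0]

Derivation:
  e0=⟨1,0⟩ f-->⟨4,4⟩ g-->⟨4,4⟩ h-->⟨4,3⟩
  e1=⟨0,1⟩ f-->⟨2,1⟩ g-->⟨2,0⟩ h-->⟨4,0⟩
result: [4 4; 3 0]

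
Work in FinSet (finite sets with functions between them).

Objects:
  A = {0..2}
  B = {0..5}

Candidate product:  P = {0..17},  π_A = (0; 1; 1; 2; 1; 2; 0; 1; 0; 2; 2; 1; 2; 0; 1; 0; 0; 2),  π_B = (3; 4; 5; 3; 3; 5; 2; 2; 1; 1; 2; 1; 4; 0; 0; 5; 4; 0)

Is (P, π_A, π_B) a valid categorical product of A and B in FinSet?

Answer: VALID PRODUCT

Trace:
|A|·|B| = 3·6 = 18;  |P| = 18
Check the pairing map k ↦ (π_A(k), π_B(k)):
  0 -> (0,3)
  1 -> (1,4)
  2 -> (1,5)
  3 -> (2,3)
  4 -> (1,3)
  5 -> (2,5)
  6 -> (0,2)
  7 -> (1,2)
  8 -> (0,1)
  9 -> (2,1)
  10 -> (2,2)
  11 -> (1,1)
  12 -> (2,4)
  13 -> (0,0)
  14 -> (1,0)
  15 -> (0,5)
  16 -> (0,4)
  17 -> (2,0)
distinct pairs in image: 18 / 18 needed
  → bijection onto A×B; projections well-typed.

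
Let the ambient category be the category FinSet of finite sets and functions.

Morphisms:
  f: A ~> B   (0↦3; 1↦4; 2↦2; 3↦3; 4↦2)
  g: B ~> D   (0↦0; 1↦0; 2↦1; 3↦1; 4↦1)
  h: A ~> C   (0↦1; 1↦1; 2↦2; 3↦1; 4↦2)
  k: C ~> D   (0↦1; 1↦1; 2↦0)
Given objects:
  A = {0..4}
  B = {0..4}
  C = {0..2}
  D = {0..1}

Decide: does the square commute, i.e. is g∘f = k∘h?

Answer: DOES NOT COMMUTE

Trace:
Along f;g (path 1):
  0 f~>3 g~>1
  1 f~>4 g~>1
  2 f~>2 g~>1
  3 f~>3 g~>1
  4 f~>2 g~>1
  ⟦path⟧₁ = (0↦1; 1↦1; 2↦1; 3↦1; 4↦1)
Along h;k (path 2):
  0 h~>1 k~>1
  1 h~>1 k~>1
  2 h~>2 k~>0
  3 h~>1 k~>1
  4 h~>2 k~>0
  ⟦path⟧₂ = (0↦1; 1↦1; 2↦0; 3↦1; 4↦0)
Equal? NO — does not commute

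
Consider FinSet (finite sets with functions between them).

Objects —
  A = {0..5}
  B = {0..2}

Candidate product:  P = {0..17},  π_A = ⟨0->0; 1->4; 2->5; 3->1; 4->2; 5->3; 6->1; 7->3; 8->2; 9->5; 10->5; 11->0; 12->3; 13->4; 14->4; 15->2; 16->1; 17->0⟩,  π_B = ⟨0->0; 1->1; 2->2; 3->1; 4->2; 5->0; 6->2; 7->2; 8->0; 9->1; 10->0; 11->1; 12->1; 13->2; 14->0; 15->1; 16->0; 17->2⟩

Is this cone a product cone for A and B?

Answer: VALID PRODUCT

Derivation:
|A|·|B| = 6·3 = 18;  |P| = 18
Check the pairing map k ↦ (π_A(k), π_B(k)):
  0 -> (0,0)
  1 -> (4,1)
  2 -> (5,2)
  3 -> (1,1)
  4 -> (2,2)
  5 -> (3,0)
  6 -> (1,2)
  7 -> (3,2)
  8 -> (2,0)
  9 -> (5,1)
  10 -> (5,0)
  11 -> (0,1)
  12 -> (3,1)
  13 -> (4,2)
  14 -> (4,0)
  15 -> (2,1)
  16 -> (1,0)
  17 -> (0,2)
distinct pairs in image: 18 / 18 needed
  → bijection onto A×B; projections well-typed.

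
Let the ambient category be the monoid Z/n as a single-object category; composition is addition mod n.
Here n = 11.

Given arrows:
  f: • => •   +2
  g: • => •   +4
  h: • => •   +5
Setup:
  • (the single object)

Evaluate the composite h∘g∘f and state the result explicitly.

  0 +2≡2 +4≡6 +5≡0  (mod 11)
composite: +0

Answer: +0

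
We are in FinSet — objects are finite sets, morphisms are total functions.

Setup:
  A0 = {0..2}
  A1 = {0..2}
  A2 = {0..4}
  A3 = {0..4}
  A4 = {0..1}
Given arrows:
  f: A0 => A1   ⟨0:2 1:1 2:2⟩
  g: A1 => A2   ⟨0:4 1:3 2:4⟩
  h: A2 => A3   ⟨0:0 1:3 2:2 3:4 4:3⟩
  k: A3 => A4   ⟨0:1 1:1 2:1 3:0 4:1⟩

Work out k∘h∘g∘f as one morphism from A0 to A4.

Answer: ⟨0:0 1:1 2:0⟩

Derivation:
  0 f=>2 g=>4 h=>3 k=>0
  1 f=>1 g=>3 h=>4 k=>1
  2 f=>2 g=>4 h=>3 k=>0
result: ⟨0:0 1:1 2:0⟩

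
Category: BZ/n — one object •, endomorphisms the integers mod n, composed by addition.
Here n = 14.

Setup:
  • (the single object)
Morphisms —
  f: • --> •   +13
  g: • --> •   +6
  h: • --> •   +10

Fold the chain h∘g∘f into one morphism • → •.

  0 +13≡13 +6≡5 +10≡1  (mod 14)
composite: +1

Answer: +1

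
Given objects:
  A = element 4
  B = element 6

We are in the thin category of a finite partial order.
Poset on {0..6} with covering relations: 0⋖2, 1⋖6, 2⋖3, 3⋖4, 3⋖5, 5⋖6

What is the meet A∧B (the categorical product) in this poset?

Answer: A∧B = 3

Derivation:
Lower bounds of A=4 and B=6: {0,2,3}
  0 ⊑ 3
  2 ⊑ 3
  3 ⊑ 3
glb = 3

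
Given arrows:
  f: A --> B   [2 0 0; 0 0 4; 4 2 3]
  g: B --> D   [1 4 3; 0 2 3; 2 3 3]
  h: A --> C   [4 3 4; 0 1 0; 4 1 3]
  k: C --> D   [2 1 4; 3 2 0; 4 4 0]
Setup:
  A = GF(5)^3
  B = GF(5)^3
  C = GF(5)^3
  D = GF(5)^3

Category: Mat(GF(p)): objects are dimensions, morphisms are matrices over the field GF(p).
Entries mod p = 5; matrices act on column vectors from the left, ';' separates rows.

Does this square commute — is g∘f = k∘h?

1) trace f;g:
  e0=⟨1,0,0⟩ f-->⟨2,0,4⟩ g-->⟨4,2,1⟩
  e1=⟨0,1,0⟩ f-->⟨0,0,2⟩ g-->⟨1,1,1⟩
  e2=⟨0,0,1⟩ f-->⟨0,4,3⟩ g-->⟨0,2,1⟩
  result₁ = [4 1 0; 2 1 2; 1 1 1]
2) trace h;k:
  e0=⟨1,0,0⟩ h-->⟨4,0,4⟩ k-->⟨4,2,1⟩
  e1=⟨0,1,0⟩ h-->⟨3,1,1⟩ k-->⟨1,1,1⟩
  e2=⟨0,0,1⟩ h-->⟨4,0,3⟩ k-->⟨0,2,1⟩
  result₂ = [4 1 0; 2 1 2; 1 1 1]
Equal? same morphism ✓

Answer: COMMUTES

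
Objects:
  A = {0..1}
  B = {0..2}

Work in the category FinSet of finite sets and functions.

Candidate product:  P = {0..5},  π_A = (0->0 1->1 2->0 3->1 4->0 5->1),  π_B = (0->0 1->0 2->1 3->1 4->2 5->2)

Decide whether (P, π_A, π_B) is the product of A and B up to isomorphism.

|A|·|B| = 2·3 = 6;  |P| = 6
Check the pairing map k ↦ (π_A(k), π_B(k)):
  0 -> (0,0)
  1 -> (1,0)
  2 -> (0,1)
  3 -> (1,1)
  4 -> (0,2)
  5 -> (1,2)
distinct pairs in image: 6 / 6 needed
  → bijection onto A×B; projections well-typed.

Answer: VALID PRODUCT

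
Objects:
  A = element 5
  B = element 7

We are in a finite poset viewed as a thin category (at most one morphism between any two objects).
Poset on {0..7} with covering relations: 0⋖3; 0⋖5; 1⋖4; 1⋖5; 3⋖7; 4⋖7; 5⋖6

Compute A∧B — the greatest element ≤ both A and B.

Lower bounds of A=5 and B=7: {0,1}
  maximal lower bounds 0 and 1 are incomparable: neither 0⊑1 nor 1⊑0
→ no greatest lower bound exists

Answer: NO MEET EXISTS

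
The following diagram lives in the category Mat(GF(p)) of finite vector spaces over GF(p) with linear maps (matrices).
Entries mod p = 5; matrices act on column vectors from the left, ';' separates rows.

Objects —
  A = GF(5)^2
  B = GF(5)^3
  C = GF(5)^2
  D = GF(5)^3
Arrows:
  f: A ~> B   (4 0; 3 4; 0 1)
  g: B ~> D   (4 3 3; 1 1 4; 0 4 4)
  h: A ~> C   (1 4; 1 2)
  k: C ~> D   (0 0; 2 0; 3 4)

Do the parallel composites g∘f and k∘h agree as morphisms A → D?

Along f;g (path 1):
  e0=⟨1,0⟩ f~>⟨4,3,0⟩ g~>⟨0,2,2⟩
  e1=⟨0,1⟩ f~>⟨0,4,1⟩ g~>⟨0,3,0⟩
  ⟦path⟧₁ = (0 0; 2 3; 2 0)
Along h;k (path 2):
  e0=⟨1,0⟩ h~>⟨1,1⟩ k~>⟨0,2,2⟩
  e1=⟨0,1⟩ h~>⟨4,2⟩ k~>⟨0,3,0⟩
  ⟦path⟧₂ = (0 0; 2 3; 2 0)
Equal? YES — commutes

Answer: COMMUTES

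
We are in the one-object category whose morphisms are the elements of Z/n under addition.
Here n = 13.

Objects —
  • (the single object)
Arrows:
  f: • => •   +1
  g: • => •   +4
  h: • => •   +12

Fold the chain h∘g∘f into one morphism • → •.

Answer: +4

Work:
  0 +1≡1 +4≡5 +12≡4  (mod 13)
⟦path⟧: +4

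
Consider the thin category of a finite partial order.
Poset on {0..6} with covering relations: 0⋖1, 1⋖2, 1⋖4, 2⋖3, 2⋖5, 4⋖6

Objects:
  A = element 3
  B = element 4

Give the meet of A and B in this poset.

Common predecessors of 3,4: {0,1}
  0 ⊑ 1
  1 ⊑ 1
glb = 1

Answer: A∧B = 1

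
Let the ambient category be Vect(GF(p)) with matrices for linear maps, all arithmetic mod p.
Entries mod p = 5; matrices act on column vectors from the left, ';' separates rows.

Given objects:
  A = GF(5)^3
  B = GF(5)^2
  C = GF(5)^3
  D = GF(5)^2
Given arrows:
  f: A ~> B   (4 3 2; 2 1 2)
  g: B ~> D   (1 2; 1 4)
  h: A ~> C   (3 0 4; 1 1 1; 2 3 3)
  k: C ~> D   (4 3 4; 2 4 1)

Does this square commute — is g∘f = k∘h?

Answer: COMMUTES

Trace:
Path 1 = f;g:
  e0=[1,0,0] f~>[4,2] g~>[3,2]
  e1=[0,1,0] f~>[3,1] g~>[0,2]
  e2=[0,0,1] f~>[2,2] g~>[1,0]
  result₁ = (3 0 1; 2 2 0)
Path 2 = h;k:
  e0=[1,0,0] h~>[3,1,2] k~>[3,2]
  e1=[0,1,0] h~>[0,1,3] k~>[0,2]
  e2=[0,0,1] h~>[4,1,3] k~>[1,0]
  result₂ = (3 0 1; 2 2 0)
Equal? same morphism ✓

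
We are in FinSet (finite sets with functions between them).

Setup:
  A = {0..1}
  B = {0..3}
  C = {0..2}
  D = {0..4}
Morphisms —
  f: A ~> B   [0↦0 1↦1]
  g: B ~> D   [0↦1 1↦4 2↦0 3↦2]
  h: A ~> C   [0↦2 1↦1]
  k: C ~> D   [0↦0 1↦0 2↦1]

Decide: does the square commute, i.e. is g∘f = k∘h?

Answer: DOES NOT COMMUTE

Derivation:
Path 1 = f;g:
  0 f~>0 g~>1
  1 f~>1 g~>4
  composite₁ = [0↦1 1↦4]
Path 2 = h;k:
  0 h~>2 k~>1
  1 h~>1 k~>0
  composite₂ = [0↦1 1↦0]
Equal? differ; not commutative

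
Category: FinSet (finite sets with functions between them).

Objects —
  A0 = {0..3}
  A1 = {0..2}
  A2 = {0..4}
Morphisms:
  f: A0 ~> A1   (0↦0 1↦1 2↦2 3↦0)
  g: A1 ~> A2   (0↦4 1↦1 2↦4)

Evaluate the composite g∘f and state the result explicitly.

Answer: (0↦4 1↦1 2↦4 3↦4)

Trace:
  0 f~>0 g~>4
  1 f~>1 g~>1
  2 f~>2 g~>4
  3 f~>0 g~>4
composite: (0↦4 1↦1 2↦4 3↦4)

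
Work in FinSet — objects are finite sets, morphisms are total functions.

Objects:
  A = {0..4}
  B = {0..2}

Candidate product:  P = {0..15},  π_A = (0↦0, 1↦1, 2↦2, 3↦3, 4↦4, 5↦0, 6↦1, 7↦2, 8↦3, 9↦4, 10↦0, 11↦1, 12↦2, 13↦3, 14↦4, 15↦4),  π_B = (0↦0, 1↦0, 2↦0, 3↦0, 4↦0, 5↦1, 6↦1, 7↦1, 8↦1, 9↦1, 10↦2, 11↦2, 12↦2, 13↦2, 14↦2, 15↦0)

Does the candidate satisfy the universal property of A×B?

Answer: NOT A VALID PRODUCT — |P|=16 ≠ |A|·|B|=15

Derivation:
|A|·|B| = 5·3 = 15;  |P| = 16
  → cardinalities differ; no bijection possible.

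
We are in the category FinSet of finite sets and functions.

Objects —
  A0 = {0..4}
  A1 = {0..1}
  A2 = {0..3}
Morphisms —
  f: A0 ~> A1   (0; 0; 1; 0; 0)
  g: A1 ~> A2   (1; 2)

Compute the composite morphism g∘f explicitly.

  0 f~>0 g~>1
  1 f~>0 g~>1
  2 f~>1 g~>2
  3 f~>0 g~>1
  4 f~>0 g~>1
⟦path⟧: (1; 1; 2; 1; 1)

Answer: (1; 1; 2; 1; 1)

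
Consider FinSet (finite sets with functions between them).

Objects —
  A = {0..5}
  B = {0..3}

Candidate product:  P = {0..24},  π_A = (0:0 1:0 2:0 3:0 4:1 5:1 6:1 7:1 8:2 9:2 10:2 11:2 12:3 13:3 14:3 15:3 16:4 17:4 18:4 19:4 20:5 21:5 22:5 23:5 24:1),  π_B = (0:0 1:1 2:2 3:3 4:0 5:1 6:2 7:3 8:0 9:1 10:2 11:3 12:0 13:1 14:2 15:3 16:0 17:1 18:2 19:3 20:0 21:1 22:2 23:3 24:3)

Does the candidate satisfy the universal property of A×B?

|A|·|B| = 6·4 = 24;  |P| = 25
  → cardinalities differ; no bijection possible.

Answer: NOT A VALID PRODUCT — |P|=25 ≠ |A|·|B|=24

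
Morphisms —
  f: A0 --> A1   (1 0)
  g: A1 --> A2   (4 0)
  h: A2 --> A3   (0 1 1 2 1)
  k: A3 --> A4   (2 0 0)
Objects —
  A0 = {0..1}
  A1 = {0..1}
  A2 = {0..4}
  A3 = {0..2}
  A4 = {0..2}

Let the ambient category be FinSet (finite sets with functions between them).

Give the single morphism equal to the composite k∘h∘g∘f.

  0 f-->1 g-->0 h-->0 k-->2
  1 f-->0 g-->4 h-->1 k-->0
result: (2 0)

Answer: (2 0)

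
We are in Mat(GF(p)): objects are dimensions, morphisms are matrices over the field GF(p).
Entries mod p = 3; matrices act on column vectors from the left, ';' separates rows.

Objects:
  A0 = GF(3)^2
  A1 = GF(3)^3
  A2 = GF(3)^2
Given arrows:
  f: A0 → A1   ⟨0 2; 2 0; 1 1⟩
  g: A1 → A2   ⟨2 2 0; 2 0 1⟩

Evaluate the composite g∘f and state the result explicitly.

Answer: ⟨1 1; 1 2⟩

Derivation:
  e0=⟨1,0⟩ f→⟨0,2,1⟩ g→⟨1,1⟩
  e1=⟨0,1⟩ f→⟨2,0,1⟩ g→⟨1,2⟩
⟦path⟧: ⟨1 1; 1 2⟩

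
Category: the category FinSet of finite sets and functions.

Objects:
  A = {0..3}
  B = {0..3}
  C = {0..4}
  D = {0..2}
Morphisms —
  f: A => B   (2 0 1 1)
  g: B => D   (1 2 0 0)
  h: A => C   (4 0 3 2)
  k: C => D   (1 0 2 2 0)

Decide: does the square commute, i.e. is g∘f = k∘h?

Answer: COMMUTES

Work:
1) trace f;g:
  0 f=>2 g=>0
  1 f=>0 g=>1
  2 f=>1 g=>2
  3 f=>1 g=>2
  ⟦path⟧₁ = (0 1 2 2)
2) trace h;k:
  0 h=>4 k=>0
  1 h=>0 k=>1
  2 h=>3 k=>2
  3 h=>2 k=>2
  ⟦path⟧₂ = (0 1 2 2)
Equal? YES — commutes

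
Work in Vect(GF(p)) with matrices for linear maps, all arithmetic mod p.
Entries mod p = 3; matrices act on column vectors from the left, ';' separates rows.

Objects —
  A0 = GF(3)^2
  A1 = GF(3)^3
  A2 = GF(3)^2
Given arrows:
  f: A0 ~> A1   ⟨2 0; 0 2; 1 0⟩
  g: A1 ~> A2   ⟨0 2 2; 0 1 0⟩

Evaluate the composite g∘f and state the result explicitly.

Answer: ⟨2 1; 0 2⟩

Work:
  e0=(1,0) f~>(2,0,1) g~>(2,0)
  e1=(0,1) f~>(0,2,0) g~>(1,2)
⟦path⟧: ⟨2 1; 0 2⟩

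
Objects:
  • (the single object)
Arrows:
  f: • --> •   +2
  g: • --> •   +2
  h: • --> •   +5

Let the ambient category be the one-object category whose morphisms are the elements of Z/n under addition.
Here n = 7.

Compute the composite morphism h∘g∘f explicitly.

  0 +2≡2 +2≡4 +5≡2  (mod 7)
composite: +2

Answer: +2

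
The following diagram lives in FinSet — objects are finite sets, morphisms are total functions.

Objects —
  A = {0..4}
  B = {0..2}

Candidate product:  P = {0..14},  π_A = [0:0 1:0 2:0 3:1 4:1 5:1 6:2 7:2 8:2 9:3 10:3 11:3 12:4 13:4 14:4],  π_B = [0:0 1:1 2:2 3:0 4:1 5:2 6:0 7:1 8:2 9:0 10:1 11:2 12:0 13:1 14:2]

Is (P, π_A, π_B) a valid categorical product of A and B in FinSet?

|A|·|B| = 5·3 = 15;  |P| = 15
Check the pairing map k ↦ (π_A(k), π_B(k)):
  0 : (0,0)
  1 : (0,1)
  2 : (0,2)
  3 : (1,0)
  4 : (1,1)
  5 : (1,2)
  6 : (2,0)
  7 : (2,1)
  8 : (2,2)
  9 : (3,0)
  10 : (3,1)
  11 : (3,2)
  12 : (4,0)
  13 : (4,1)
  14 : (4,2)
distinct pairs in image: 15 / 15 needed
  → bijection onto A×B; projections well-typed.

Answer: VALID PRODUCT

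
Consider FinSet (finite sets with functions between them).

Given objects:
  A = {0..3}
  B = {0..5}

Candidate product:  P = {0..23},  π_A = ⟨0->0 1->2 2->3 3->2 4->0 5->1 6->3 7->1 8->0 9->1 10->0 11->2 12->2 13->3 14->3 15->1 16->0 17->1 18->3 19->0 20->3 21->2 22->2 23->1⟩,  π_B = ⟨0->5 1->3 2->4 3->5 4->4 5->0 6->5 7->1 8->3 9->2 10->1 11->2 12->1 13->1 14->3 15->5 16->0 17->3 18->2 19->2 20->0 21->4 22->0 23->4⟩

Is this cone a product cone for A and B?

Answer: VALID PRODUCT

Trace:
|A|·|B| = 4·6 = 24;  |P| = 24
Check the pairing map k ↦ (π_A(k), π_B(k)):
  0 -> (0,5)
  1 -> (2,3)
  2 -> (3,4)
  3 -> (2,5)
  4 -> (0,4)
  5 -> (1,0)
  6 -> (3,5)
  7 -> (1,1)
  8 -> (0,3)
  9 -> (1,2)
  10 -> (0,1)
  11 -> (2,2)
  12 -> (2,1)
  13 -> (3,1)
  14 -> (3,3)
  15 -> (1,5)
  16 -> (0,0)
  17 -> (1,3)
  18 -> (3,2)
  19 -> (0,2)
  20 -> (3,0)
  21 -> (2,4)
  22 -> (2,0)
  23 -> (1,4)
distinct pairs in image: 24 / 24 needed
  → bijection onto A×B; projections well-typed.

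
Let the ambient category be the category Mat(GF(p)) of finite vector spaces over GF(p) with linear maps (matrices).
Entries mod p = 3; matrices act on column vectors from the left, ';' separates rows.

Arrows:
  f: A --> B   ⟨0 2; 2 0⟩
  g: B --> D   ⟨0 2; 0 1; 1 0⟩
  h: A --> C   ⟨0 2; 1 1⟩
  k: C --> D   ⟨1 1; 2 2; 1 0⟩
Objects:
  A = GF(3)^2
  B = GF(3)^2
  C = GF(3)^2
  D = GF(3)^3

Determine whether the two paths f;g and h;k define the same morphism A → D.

1) trace f;g:
  e0=(1,0) f-->(0,2) g-->(1,2,0)
  e1=(0,1) f-->(2,0) g-->(0,0,2)
  result₁ = ⟨1 0; 2 0; 0 2⟩
2) trace h;k:
  e0=(1,0) h-->(0,1) k-->(1,2,0)
  e1=(0,1) h-->(2,1) k-->(0,0,2)
  result₂ = ⟨1 0; 2 0; 0 2⟩
Equal? same morphism ✓

Answer: COMMUTES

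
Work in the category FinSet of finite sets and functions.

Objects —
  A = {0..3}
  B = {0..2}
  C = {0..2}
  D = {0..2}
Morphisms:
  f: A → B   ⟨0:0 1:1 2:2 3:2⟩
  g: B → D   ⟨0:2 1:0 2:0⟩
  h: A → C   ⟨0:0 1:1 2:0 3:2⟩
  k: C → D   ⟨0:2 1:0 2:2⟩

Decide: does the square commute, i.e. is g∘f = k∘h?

Along f;g (path 1):
  0 f→0 g→2
  1 f→1 g→0
  2 f→2 g→0
  3 f→2 g→0
  result₁ = ⟨0:2 1:0 2:0 3:0⟩
Along h;k (path 2):
  0 h→0 k→2
  1 h→1 k→0
  2 h→0 k→2
  3 h→2 k→2
  result₂ = ⟨0:2 1:0 2:2 3:2⟩
Equal? distinct morphisms ✗

Answer: DOES NOT COMMUTE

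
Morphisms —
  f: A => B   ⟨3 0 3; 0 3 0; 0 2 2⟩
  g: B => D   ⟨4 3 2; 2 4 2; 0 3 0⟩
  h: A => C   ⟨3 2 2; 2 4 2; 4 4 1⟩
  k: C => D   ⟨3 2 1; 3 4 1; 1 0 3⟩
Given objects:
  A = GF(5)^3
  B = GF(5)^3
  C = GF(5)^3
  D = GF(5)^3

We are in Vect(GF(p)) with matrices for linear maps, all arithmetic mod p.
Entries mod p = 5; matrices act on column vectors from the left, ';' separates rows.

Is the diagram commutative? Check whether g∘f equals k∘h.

Answer: COMMUTES

Work:
Path 1 = f;g:
  e0=[1,0,0] f=>[3,0,0] g=>[2,1,0]
  e1=[0,1,0] f=>[0,3,2] g=>[3,1,4]
  e2=[0,0,1] f=>[3,0,2] g=>[1,0,0]
  ⟦path⟧₁ = ⟨2 3 1; 1 1 0; 0 4 0⟩
Path 2 = h;k:
  e0=[1,0,0] h=>[3,2,4] k=>[2,1,0]
  e1=[0,1,0] h=>[2,4,4] k=>[3,1,4]
  e2=[0,0,1] h=>[2,2,1] k=>[1,0,0]
  ⟦path⟧₂ = ⟨2 3 1; 1 1 0; 0 4 0⟩
Equal? YES — commutes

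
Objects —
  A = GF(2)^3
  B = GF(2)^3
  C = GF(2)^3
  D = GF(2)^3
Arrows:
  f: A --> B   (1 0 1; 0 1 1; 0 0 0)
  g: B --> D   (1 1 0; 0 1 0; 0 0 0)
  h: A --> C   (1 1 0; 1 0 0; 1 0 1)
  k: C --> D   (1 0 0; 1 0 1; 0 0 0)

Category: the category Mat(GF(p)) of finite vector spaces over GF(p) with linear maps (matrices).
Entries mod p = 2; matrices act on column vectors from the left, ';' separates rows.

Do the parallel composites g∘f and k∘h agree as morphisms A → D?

Answer: COMMUTES

Trace:
Path 1 = f;g:
  e0=[1,0,0] f-->[1,0,0] g-->[1,0,0]
  e1=[0,1,0] f-->[0,1,0] g-->[1,1,0]
  e2=[0,0,1] f-->[1,1,0] g-->[0,1,0]
  ⟦path⟧₁ = (1 1 0; 0 1 1; 0 0 0)
Path 2 = h;k:
  e0=[1,0,0] h-->[1,1,1] k-->[1,0,0]
  e1=[0,1,0] h-->[1,0,0] k-->[1,1,0]
  e2=[0,0,1] h-->[0,0,1] k-->[0,1,0]
  ⟦path⟧₂ = (1 1 0; 0 1 1; 0 0 0)
Equal? same morphism ✓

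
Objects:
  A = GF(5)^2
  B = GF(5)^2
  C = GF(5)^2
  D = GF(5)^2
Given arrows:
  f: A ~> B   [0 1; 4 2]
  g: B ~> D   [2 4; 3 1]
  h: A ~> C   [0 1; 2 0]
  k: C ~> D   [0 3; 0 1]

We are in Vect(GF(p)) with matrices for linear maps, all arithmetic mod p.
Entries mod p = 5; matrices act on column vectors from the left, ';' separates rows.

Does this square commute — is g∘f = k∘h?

Path 1 = f;g:
  e0=[1,0] f~>[0,4] g~>[1,4]
  e1=[0,1] f~>[1,2] g~>[0,0]
  composite₁ = [1 0; 4 0]
Path 2 = h;k:
  e0=[1,0] h~>[0,2] k~>[1,2]
  e1=[0,1] h~>[1,0] k~>[0,0]
  composite₂ = [1 0; 2 0]
Equal? differ; not commutative

Answer: DOES NOT COMMUTE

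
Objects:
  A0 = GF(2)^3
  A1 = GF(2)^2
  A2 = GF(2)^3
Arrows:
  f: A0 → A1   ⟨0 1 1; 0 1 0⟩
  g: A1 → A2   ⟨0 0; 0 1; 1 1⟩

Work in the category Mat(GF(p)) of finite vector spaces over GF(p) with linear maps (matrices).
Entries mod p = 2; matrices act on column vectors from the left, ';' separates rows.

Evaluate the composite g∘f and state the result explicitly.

  e0=⟨1,0,0⟩ f→⟨0,0⟩ g→⟨0,0,0⟩
  e1=⟨0,1,0⟩ f→⟨1,1⟩ g→⟨0,1,0⟩
  e2=⟨0,0,1⟩ f→⟨1,0⟩ g→⟨0,0,1⟩
composite: ⟨0 0 0; 0 1 0; 0 0 1⟩

Answer: ⟨0 0 0; 0 1 0; 0 0 1⟩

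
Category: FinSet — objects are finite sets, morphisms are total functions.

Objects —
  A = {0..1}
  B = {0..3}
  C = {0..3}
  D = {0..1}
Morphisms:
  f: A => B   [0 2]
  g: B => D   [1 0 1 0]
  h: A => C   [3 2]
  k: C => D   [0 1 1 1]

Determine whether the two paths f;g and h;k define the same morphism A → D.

Answer: COMMUTES

Work:
Path 1 = f;g:
  0 f=>0 g=>1
  1 f=>2 g=>1
  composite₁ = [1 1]
Path 2 = h;k:
  0 h=>3 k=>1
  1 h=>2 k=>1
  composite₂ = [1 1]
Equal? same morphism ✓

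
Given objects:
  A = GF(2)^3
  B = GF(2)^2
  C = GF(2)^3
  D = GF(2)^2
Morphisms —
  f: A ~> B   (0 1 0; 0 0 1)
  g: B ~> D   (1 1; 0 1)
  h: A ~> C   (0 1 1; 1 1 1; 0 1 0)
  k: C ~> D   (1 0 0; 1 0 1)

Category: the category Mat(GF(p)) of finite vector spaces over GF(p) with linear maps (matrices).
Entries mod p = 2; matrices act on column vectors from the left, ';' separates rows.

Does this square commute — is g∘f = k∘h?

Answer: COMMUTES

Derivation:
1) trace f;g:
  e0=⟨1,0,0⟩ f~>⟨0,0⟩ g~>⟨0,0⟩
  e1=⟨0,1,0⟩ f~>⟨1,0⟩ g~>⟨1,0⟩
  e2=⟨0,0,1⟩ f~>⟨0,1⟩ g~>⟨1,1⟩
  ⟦path⟧₁ = (0 1 1; 0 0 1)
2) trace h;k:
  e0=⟨1,0,0⟩ h~>⟨0,1,0⟩ k~>⟨0,0⟩
  e1=⟨0,1,0⟩ h~>⟨1,1,1⟩ k~>⟨1,0⟩
  e2=⟨0,0,1⟩ h~>⟨1,1,0⟩ k~>⟨1,1⟩
  ⟦path⟧₂ = (0 1 1; 0 0 1)
Equal? same morphism ✓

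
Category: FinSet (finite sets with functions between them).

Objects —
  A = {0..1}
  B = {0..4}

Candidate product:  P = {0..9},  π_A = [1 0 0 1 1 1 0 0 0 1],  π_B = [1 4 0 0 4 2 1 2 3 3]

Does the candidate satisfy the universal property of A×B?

|A|·|B| = 2·5 = 10;  |P| = 10
Check the pairing map k ↦ (π_A(k), π_B(k)):
  0 : (1,1)
  1 : (0,4)
  2 : (0,0)
  3 : (1,0)
  4 : (1,4)
  5 : (1,2)
  6 : (0,1)
  7 : (0,2)
  8 : (0,3)
  9 : (1,3)
distinct pairs in image: 10 / 10 needed
  → bijection onto A×B; projections well-typed.

Answer: VALID PRODUCT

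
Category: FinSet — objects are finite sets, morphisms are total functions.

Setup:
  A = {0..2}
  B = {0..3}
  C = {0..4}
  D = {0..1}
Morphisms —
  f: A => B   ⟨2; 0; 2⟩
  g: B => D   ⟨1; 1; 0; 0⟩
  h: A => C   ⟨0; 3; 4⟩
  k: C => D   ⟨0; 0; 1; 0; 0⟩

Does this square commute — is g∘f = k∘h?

Answer: DOES NOT COMMUTE

Work:
1) trace f;g:
  0 f=>2 g=>0
  1 f=>0 g=>1
  2 f=>2 g=>0
  ⟦path⟧₁ = ⟨0; 1; 0⟩
2) trace h;k:
  0 h=>0 k=>0
  1 h=>3 k=>0
  2 h=>4 k=>0
  ⟦path⟧₂ = ⟨0; 0; 0⟩
Equal? distinct morphisms ✗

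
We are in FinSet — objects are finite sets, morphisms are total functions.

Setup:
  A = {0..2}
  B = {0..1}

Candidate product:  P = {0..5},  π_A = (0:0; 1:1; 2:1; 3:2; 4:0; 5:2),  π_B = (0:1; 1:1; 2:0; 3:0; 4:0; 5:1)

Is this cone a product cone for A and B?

|A|·|B| = 3·2 = 6;  |P| = 6
Check the pairing map k ↦ (π_A(k), π_B(k)):
  0 : (0,1)
  1 : (1,1)
  2 : (1,0)
  3 : (2,0)
  4 : (0,0)
  5 : (2,1)
distinct pairs in image: 6 / 6 needed
  → bijection onto A×B; projections well-typed.

Answer: VALID PRODUCT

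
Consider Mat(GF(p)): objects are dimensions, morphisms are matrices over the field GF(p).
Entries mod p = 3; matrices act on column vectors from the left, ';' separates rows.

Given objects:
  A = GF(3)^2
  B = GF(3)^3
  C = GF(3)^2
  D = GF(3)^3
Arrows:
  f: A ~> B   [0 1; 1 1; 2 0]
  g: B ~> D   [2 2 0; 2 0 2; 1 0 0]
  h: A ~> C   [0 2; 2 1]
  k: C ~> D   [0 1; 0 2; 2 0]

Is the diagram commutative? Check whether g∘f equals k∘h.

Answer: COMMUTES

Derivation:
Path 1 = f;g:
  e0=[1,0] f~>[0,1,2] g~>[2,1,0]
  e1=[0,1] f~>[1,1,0] g~>[1,2,1]
  composite₁ = [2 1; 1 2; 0 1]
Path 2 = h;k:
  e0=[1,0] h~>[0,2] k~>[2,1,0]
  e1=[0,1] h~>[2,1] k~>[1,2,1]
  composite₂ = [2 1; 1 2; 0 1]
Equal? same morphism ✓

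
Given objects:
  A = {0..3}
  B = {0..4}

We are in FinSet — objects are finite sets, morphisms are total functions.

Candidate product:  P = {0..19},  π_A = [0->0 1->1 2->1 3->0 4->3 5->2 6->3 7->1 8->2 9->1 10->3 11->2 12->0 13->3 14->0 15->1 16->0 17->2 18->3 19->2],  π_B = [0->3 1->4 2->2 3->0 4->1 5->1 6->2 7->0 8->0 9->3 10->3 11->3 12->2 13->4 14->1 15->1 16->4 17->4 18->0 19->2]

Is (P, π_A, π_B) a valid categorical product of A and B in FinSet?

Answer: VALID PRODUCT

Derivation:
|A|·|B| = 4·5 = 20;  |P| = 20
Check the pairing map k ↦ (π_A(k), π_B(k)):
  0 -> (0,3)
  1 -> (1,4)
  2 -> (1,2)
  3 -> (0,0)
  4 -> (3,1)
  5 -> (2,1)
  6 -> (3,2)
  7 -> (1,0)
  8 -> (2,0)
  9 -> (1,3)
  10 -> (3,3)
  11 -> (2,3)
  12 -> (0,2)
  13 -> (3,4)
  14 -> (0,1)
  15 -> (1,1)
  16 -> (0,4)
  17 -> (2,4)
  18 -> (3,0)
  19 -> (2,2)
distinct pairs in image: 20 / 20 needed
  → bijection onto A×B; projections well-typed.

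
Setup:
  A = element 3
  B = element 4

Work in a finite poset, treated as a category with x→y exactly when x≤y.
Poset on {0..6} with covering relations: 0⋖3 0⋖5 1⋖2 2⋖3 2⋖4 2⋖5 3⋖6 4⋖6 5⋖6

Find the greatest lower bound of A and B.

{x : x<=A ∧ x<=B} = {1,2}  (A=3, B=4)
  1 <= 2
  2 <= 2
glb = 2

Answer: A∧B = 2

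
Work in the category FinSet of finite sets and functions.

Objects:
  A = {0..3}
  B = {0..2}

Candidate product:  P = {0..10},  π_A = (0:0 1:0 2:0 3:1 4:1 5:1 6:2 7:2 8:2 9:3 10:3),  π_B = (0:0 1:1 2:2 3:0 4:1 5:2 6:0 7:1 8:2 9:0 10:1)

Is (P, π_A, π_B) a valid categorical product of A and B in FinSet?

|A|·|B| = 4·3 = 12;  |P| = 11
  → cardinalities differ; no bijection possible.

Answer: NOT A VALID PRODUCT — |P|=11 ≠ |A|·|B|=12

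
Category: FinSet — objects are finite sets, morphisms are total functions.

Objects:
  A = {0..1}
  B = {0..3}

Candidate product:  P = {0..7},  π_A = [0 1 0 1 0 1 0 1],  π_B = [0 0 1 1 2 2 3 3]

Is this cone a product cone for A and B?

Answer: VALID PRODUCT

Trace:
|A|·|B| = 2·4 = 8;  |P| = 8
Check the pairing map k ↦ (π_A(k), π_B(k)):
  0 -> (0,0)
  1 -> (1,0)
  2 -> (0,1)
  3 -> (1,1)
  4 -> (0,2)
  5 -> (1,2)
  6 -> (0,3)
  7 -> (1,3)
distinct pairs in image: 8 / 8 needed
  → bijection onto A×B; projections well-typed.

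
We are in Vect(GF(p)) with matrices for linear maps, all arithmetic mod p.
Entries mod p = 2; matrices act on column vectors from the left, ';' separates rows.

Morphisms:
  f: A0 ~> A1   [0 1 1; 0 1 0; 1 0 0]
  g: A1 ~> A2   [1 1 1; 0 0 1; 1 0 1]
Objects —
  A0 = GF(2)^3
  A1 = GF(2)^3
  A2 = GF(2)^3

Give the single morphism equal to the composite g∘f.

Answer: [1 0 1; 1 0 0; 1 1 1]

Derivation:
  e0=⟨1,0,0⟩ f~>⟨0,0,1⟩ g~>⟨1,1,1⟩
  e1=⟨0,1,0⟩ f~>⟨1,1,0⟩ g~>⟨0,0,1⟩
  e2=⟨0,0,1⟩ f~>⟨1,0,0⟩ g~>⟨1,0,1⟩
result: [1 0 1; 1 0 0; 1 1 1]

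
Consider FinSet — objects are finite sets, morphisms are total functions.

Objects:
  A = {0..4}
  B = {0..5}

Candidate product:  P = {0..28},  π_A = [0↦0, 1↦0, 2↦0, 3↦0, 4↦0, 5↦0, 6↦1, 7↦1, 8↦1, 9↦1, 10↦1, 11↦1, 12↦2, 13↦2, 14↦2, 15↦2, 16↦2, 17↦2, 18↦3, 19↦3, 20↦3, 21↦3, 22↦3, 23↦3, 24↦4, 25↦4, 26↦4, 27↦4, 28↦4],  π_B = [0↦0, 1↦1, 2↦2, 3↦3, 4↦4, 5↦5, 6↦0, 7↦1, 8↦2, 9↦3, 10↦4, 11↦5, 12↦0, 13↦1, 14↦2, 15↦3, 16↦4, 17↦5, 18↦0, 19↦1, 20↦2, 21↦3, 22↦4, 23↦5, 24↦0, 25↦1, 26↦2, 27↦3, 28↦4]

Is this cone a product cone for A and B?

|A|·|B| = 5·6 = 30;  |P| = 29
  → cardinalities differ; no bijection possible.

Answer: NOT A VALID PRODUCT — |P|=29 ≠ |A|·|B|=30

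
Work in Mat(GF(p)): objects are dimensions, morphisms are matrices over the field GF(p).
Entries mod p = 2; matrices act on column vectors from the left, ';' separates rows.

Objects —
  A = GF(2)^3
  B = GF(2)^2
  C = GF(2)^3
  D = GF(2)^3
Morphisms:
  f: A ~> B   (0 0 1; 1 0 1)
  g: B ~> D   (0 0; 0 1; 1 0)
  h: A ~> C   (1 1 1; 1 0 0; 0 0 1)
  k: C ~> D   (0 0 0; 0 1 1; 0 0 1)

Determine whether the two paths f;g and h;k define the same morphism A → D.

1) trace f;g:
  e0=[1,0,0] f~>[0,1] g~>[0,1,0]
  e1=[0,1,0] f~>[0,0] g~>[0,0,0]
  e2=[0,0,1] f~>[1,1] g~>[0,1,1]
  ⟦path⟧₁ = (0 0 0; 1 0 1; 0 0 1)
2) trace h;k:
  e0=[1,0,0] h~>[1,1,0] k~>[0,1,0]
  e1=[0,1,0] h~>[1,0,0] k~>[0,0,0]
  e2=[0,0,1] h~>[1,0,1] k~>[0,1,1]
  ⟦path⟧₂ = (0 0 0; 1 0 1; 0 0 1)
Equal? same morphism ✓

Answer: COMMUTES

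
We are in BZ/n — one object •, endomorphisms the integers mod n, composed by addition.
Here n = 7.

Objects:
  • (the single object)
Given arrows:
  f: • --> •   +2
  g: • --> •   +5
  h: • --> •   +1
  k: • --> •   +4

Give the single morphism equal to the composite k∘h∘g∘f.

Answer: +5

Trace:
  0 +2≡2 +5≡0 +1≡1 +4≡5  (mod 7)
result: +5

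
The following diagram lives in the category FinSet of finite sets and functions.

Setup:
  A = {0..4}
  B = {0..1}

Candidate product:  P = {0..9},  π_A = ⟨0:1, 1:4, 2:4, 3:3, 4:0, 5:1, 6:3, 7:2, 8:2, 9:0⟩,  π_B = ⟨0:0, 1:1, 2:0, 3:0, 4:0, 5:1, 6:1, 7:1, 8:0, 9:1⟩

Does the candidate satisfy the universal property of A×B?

Answer: VALID PRODUCT

Work:
|A|·|B| = 5·2 = 10;  |P| = 10
Check the pairing map k ↦ (π_A(k), π_B(k)):
  0 : (1,0)
  1 : (4,1)
  2 : (4,0)
  3 : (3,0)
  4 : (0,0)
  5 : (1,1)
  6 : (3,1)
  7 : (2,1)
  8 : (2,0)
  9 : (0,1)
distinct pairs in image: 10 / 10 needed
  → bijection onto A×B; projections well-typed.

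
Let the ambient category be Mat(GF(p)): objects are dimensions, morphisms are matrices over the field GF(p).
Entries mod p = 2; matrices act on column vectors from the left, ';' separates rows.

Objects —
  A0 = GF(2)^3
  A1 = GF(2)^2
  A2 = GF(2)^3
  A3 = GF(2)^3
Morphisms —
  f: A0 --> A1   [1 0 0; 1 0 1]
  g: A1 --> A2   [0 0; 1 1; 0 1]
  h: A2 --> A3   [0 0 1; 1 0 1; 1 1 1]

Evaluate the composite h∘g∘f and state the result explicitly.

Answer: [1 0 1; 1 0 1; 1 0 0]

Derivation:
  e0=[1,0,0] f-->[1,1] g-->[0,0,1] h-->[1,1,1]
  e1=[0,1,0] f-->[0,0] g-->[0,0,0] h-->[0,0,0]
  e2=[0,0,1] f-->[0,1] g-->[0,1,1] h-->[1,1,0]
⟦path⟧: [1 0 1; 1 0 1; 1 0 0]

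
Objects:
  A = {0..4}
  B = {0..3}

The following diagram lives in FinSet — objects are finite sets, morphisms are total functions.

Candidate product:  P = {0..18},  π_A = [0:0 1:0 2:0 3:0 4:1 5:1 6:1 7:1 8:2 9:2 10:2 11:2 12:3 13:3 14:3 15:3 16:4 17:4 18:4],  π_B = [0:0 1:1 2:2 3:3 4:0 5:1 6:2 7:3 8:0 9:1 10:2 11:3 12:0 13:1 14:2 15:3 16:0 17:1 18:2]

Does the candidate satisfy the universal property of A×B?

Answer: NOT A VALID PRODUCT — |P|=19 ≠ |A|·|B|=20

Trace:
|A|·|B| = 5·4 = 20;  |P| = 19
  → cardinalities differ; no bijection possible.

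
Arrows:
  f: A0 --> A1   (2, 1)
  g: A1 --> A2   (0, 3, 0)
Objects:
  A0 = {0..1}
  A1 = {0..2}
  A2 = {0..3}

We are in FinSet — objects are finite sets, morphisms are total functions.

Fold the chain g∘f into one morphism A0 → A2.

Answer: (0, 3)

Work:
  0 f-->2 g-->0
  1 f-->1 g-->3
result: (0, 3)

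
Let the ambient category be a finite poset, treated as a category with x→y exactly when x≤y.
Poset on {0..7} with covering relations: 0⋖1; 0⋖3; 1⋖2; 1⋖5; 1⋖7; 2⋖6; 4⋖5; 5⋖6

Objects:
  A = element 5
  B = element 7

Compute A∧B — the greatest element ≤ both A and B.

{x : x≤A ∧ x≤B} = {0,1}  (A=5, B=7)
  0 ≤ 1
  1 ≤ 1
glb = 1

Answer: A∧B = 1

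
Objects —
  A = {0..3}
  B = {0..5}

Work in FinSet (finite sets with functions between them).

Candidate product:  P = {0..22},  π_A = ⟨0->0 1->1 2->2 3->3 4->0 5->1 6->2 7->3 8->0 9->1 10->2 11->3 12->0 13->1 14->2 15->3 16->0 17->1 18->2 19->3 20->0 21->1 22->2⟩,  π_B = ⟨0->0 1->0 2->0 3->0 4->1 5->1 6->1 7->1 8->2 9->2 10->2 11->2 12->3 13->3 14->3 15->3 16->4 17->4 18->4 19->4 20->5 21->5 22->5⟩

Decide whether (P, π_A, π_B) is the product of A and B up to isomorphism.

|A|·|B| = 4·6 = 24;  |P| = 23
  → cardinalities differ; no bijection possible.

Answer: NOT A VALID PRODUCT — |P|=23 ≠ |A|·|B|=24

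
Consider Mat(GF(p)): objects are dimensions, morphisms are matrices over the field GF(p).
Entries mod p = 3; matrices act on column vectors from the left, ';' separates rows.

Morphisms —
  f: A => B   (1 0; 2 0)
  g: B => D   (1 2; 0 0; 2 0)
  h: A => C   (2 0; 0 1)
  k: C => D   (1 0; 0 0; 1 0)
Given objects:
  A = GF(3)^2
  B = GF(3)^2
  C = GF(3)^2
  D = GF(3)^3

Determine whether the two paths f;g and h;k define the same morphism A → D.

1) trace f;g:
  e0=[1,0] f=>[1,2] g=>[2,0,2]
  e1=[0,1] f=>[0,0] g=>[0,0,0]
  ⟦path⟧₁ = (2 0; 0 0; 2 0)
2) trace h;k:
  e0=[1,0] h=>[2,0] k=>[2,0,2]
  e1=[0,1] h=>[0,1] k=>[0,0,0]
  ⟦path⟧₂ = (2 0; 0 0; 2 0)
Equal? equal; square commutes

Answer: COMMUTES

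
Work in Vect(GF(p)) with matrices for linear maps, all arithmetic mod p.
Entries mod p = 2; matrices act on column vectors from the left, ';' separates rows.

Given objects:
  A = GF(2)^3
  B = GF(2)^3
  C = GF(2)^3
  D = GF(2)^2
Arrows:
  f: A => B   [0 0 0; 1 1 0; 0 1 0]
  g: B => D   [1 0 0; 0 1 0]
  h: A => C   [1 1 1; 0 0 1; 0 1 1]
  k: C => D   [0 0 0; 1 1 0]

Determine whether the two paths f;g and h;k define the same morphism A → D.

Answer: COMMUTES

Work:
Path 1 = f;g:
  e0=[1,0,0] f=>[0,1,0] g=>[0,1]
  e1=[0,1,0] f=>[0,1,1] g=>[0,1]
  e2=[0,0,1] f=>[0,0,0] g=>[0,0]
  ⟦path⟧₁ = [0 0 0; 1 1 0]
Path 2 = h;k:
  e0=[1,0,0] h=>[1,0,0] k=>[0,1]
  e1=[0,1,0] h=>[1,0,1] k=>[0,1]
  e2=[0,0,1] h=>[1,1,1] k=>[0,0]
  ⟦path⟧₂ = [0 0 0; 1 1 0]
Equal? same morphism ✓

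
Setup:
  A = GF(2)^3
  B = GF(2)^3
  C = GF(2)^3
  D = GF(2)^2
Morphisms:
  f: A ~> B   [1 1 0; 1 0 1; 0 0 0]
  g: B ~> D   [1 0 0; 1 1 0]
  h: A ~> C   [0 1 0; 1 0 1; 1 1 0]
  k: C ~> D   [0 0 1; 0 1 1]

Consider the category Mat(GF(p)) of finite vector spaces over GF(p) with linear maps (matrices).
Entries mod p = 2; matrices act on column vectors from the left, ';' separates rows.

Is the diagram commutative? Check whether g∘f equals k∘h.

Answer: COMMUTES

Derivation:
Path 1 = f;g:
  e0=[1,0,0] f~>[1,1,0] g~>[1,0]
  e1=[0,1,0] f~>[1,0,0] g~>[1,1]
  e2=[0,0,1] f~>[0,1,0] g~>[0,1]
  composite₁ = [1 1 0; 0 1 1]
Path 2 = h;k:
  e0=[1,0,0] h~>[0,1,1] k~>[1,0]
  e1=[0,1,0] h~>[1,0,1] k~>[1,1]
  e2=[0,0,1] h~>[0,1,0] k~>[0,1]
  composite₂ = [1 1 0; 0 1 1]
Equal? equal; square commutes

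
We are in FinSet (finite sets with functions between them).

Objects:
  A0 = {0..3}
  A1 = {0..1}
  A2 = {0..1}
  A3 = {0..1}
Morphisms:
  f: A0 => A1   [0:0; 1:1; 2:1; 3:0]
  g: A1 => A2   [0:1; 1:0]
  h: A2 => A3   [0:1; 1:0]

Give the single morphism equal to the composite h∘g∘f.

  0 f=>0 g=>1 h=>0
  1 f=>1 g=>0 h=>1
  2 f=>1 g=>0 h=>1
  3 f=>0 g=>1 h=>0
composite: [0:0; 1:1; 2:1; 3:0]

Answer: [0:0; 1:1; 2:1; 3:0]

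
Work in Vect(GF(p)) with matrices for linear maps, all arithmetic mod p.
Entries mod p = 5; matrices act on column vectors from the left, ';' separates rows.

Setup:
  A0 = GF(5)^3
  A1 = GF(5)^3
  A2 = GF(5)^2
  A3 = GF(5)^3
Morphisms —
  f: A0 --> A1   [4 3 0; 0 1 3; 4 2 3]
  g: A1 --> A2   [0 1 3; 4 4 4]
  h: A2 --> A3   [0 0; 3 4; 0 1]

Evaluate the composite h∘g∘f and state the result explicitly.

Answer: [0 0 0; 4 2 2; 2 4 4]

Work:
  e0=(1,0,0) f-->(4,0,4) g-->(2,2) h-->(0,4,2)
  e1=(0,1,0) f-->(3,1,2) g-->(2,4) h-->(0,2,4)
  e2=(0,0,1) f-->(0,3,3) g-->(2,4) h-->(0,2,4)
result: [0 0 0; 4 2 2; 2 4 4]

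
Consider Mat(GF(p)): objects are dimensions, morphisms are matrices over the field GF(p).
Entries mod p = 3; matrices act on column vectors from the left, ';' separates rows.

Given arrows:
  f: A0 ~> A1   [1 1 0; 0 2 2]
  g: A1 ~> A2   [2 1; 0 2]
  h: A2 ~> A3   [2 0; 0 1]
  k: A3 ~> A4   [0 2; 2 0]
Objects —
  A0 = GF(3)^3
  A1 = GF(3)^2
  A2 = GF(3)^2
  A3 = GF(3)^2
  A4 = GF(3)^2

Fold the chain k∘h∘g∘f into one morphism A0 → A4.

  e0=[1,0,0] f~>[1,0] g~>[2,0] h~>[1,0] k~>[0,2]
  e1=[0,1,0] f~>[1,2] g~>[1,1] h~>[2,1] k~>[2,1]
  e2=[0,0,1] f~>[0,2] g~>[2,1] h~>[1,1] k~>[2,2]
⟦path⟧: [0 2 2; 2 1 2]

Answer: [0 2 2; 2 1 2]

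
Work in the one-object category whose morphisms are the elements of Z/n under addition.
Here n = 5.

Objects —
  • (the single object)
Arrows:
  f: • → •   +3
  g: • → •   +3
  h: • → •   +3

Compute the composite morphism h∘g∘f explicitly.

Answer: +4

Derivation:
  0 +3≡3 +3≡1 +3≡4  (mod 5)
⟦path⟧: +4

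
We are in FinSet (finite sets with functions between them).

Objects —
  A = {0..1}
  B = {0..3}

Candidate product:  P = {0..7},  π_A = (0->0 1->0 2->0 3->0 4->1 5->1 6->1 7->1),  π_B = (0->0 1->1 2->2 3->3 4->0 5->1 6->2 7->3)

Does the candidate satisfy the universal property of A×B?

|A|·|B| = 2·4 = 8;  |P| = 8
Check the pairing map k ↦ (π_A(k), π_B(k)):
  0 -> (0,0)
  1 -> (0,1)
  2 -> (0,2)
  3 -> (0,3)
  4 -> (1,0)
  5 -> (1,1)
  6 -> (1,2)
  7 -> (1,3)
distinct pairs in image: 8 / 8 needed
  → bijection onto A×B; projections well-typed.

Answer: VALID PRODUCT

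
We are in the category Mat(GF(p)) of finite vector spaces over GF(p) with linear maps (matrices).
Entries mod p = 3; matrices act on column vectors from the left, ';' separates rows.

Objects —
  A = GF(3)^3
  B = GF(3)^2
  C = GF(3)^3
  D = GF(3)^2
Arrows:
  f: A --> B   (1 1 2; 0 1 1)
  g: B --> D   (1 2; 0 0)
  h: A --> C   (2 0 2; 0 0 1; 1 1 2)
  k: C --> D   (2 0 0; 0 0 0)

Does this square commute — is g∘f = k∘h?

Answer: COMMUTES

Work:
Along f;g (path 1):
  e0=⟨1,0,0⟩ f-->⟨1,0⟩ g-->⟨1,0⟩
  e1=⟨0,1,0⟩ f-->⟨1,1⟩ g-->⟨0,0⟩
  e2=⟨0,0,1⟩ f-->⟨2,1⟩ g-->⟨1,0⟩
  composite₁ = (1 0 1; 0 0 0)
Along h;k (path 2):
  e0=⟨1,0,0⟩ h-->⟨2,0,1⟩ k-->⟨1,0⟩
  e1=⟨0,1,0⟩ h-->⟨0,0,1⟩ k-->⟨0,0⟩
  e2=⟨0,0,1⟩ h-->⟨2,1,2⟩ k-->⟨1,0⟩
  composite₂ = (1 0 1; 0 0 0)
Equal? YES — commutes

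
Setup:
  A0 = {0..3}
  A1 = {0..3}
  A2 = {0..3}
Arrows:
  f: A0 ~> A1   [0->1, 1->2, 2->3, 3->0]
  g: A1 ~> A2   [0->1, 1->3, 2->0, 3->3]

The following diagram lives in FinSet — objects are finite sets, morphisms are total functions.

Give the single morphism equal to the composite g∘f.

  0 f~>1 g~>3
  1 f~>2 g~>0
  2 f~>3 g~>3
  3 f~>0 g~>1
⟦path⟧: [0->3, 1->0, 2->3, 3->1]

Answer: [0->3, 1->0, 2->3, 3->1]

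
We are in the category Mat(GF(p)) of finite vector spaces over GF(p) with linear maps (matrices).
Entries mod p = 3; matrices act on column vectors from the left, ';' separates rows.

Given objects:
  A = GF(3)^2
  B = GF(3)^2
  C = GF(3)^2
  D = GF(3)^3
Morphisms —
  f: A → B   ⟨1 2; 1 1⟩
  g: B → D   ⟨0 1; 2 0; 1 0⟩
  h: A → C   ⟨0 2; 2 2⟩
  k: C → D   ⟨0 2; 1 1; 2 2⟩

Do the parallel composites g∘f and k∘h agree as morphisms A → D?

Answer: COMMUTES

Trace:
1) trace f;g:
  e0=[1,0] f→[1,1] g→[1,2,1]
  e1=[0,1] f→[2,1] g→[1,1,2]
  result₁ = ⟨1 1; 2 1; 1 2⟩
2) trace h;k:
  e0=[1,0] h→[0,2] k→[1,2,1]
  e1=[0,1] h→[2,2] k→[1,1,2]
  result₂ = ⟨1 1; 2 1; 1 2⟩
Equal? YES — commutes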